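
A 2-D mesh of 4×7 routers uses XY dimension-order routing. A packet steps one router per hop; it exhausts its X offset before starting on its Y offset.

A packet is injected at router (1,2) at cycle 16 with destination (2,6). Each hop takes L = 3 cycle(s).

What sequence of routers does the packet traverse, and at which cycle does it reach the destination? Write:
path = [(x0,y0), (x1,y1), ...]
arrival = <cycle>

path = [(1,2), (2,2), (2,3), (2,4), (2,5), (2,6)]
arrival = 31

  0. router=(1,2) cycle=16 (inject)
  1. router=(2,2) cycle=19 dir=E
  2. router=(2,3) cycle=22 dir=N
  3. router=(2,4) cycle=25 dir=N
  4. router=(2,5) cycle=28 dir=N
  5. router=(2,6) cycle=31 dir=N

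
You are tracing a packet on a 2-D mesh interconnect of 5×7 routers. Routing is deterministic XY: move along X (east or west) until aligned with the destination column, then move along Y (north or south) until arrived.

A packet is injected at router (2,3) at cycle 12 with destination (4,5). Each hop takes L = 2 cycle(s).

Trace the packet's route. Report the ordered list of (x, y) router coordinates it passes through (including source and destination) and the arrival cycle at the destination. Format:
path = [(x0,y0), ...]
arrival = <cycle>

path = [(2,3), (3,3), (4,3), (4,4), (4,5)]
arrival = 20

[0] x=2 y=3 t=12
[1] x=3 y=3 t=14 →E
[2] x=4 y=3 t=16 →E
[3] x=4 y=4 t=18 →N
[4] x=4 y=5 t=20 →N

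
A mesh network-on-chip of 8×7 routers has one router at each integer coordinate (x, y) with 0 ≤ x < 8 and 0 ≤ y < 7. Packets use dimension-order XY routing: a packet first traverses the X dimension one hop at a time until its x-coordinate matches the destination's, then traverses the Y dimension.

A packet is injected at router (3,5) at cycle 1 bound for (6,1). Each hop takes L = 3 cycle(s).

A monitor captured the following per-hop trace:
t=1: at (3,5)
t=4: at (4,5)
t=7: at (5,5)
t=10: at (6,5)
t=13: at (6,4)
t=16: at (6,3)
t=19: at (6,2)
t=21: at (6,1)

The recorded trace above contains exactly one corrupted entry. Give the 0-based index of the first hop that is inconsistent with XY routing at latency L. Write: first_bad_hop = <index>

first_bad_hop = 7

[1] (+1,+0) / 3c ⇒ ok
[2] (+1,+0) / 3c ⇒ ok
[3] (+1,+0) / 3c ⇒ ok
[4] (+0,-1) / 3c ⇒ ok
[5] (+0,-1) / 3c ⇒ ok
[6] (+0,-1) / 3c ⇒ ok
[7] (+0,-1) / 2c ⇒ BAD: Δcyc=2≠L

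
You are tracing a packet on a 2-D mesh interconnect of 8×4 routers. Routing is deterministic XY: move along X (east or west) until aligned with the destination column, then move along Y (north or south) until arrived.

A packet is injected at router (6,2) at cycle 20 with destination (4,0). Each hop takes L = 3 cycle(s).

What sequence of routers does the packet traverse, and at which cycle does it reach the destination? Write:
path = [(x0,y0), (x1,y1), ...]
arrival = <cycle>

[0] x=6 y=2 t=20
[1] x=5 y=2 t=23 →W
[2] x=4 y=2 t=26 →W
[3] x=4 y=1 t=29 →S
[4] x=4 y=0 t=32 →S

path = [(6,2), (5,2), (4,2), (4,1), (4,0)]
arrival = 32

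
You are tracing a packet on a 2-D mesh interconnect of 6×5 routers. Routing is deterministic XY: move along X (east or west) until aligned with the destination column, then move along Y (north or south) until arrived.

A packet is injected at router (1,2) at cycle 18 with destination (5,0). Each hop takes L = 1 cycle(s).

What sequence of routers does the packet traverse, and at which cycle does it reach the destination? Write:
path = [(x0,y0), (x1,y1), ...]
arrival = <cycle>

src (1,2)  cyc=18
E→(2,2)  cyc=19
E→(3,2)  cyc=20
E→(4,2)  cyc=21
E→(5,2)  cyc=22
S→(5,1)  cyc=23
S→(5,0)  cyc=24

path = [(1,2), (2,2), (3,2), (4,2), (5,2), (5,1), (5,0)]
arrival = 24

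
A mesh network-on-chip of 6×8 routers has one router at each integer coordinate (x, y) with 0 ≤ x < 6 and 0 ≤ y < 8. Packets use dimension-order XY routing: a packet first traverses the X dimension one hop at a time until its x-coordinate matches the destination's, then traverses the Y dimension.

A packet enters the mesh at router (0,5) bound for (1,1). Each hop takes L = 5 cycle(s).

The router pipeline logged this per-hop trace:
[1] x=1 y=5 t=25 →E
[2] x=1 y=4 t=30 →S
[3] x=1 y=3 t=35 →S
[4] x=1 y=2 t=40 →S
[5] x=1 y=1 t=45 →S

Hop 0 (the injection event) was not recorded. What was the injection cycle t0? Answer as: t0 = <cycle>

The first recorded entry is hop 1 at cycle 25.
Therefore t0 = 25 − L = 20.

t0 = 20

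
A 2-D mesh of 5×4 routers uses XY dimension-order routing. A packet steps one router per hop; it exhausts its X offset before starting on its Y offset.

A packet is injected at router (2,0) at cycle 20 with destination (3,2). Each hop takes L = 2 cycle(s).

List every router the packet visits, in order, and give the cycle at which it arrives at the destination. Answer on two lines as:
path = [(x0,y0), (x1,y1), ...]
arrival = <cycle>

  0. router=(2,0) cycle=20 (inject)
  1. router=(3,0) cycle=22 dir=E
  2. router=(3,1) cycle=24 dir=N
  3. router=(3,2) cycle=26 dir=N

path = [(2,0), (3,0), (3,1), (3,2)]
arrival = 26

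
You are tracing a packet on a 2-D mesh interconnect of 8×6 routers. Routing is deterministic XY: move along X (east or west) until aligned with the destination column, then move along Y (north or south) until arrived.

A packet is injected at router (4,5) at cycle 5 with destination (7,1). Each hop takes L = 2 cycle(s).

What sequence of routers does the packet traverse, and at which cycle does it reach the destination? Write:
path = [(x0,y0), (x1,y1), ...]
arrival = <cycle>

  0. router=(4,5) cycle=5 (inject)
  1. router=(5,5) cycle=7 dir=E
  2. router=(6,5) cycle=9 dir=E
  3. router=(7,5) cycle=11 dir=E
  4. router=(7,4) cycle=13 dir=S
  5. router=(7,3) cycle=15 dir=S
  6. router=(7,2) cycle=17 dir=S
  7. router=(7,1) cycle=19 dir=S

path = [(4,5), (5,5), (6,5), (7,5), (7,4), (7,3), (7,2), (7,1)]
arrival = 19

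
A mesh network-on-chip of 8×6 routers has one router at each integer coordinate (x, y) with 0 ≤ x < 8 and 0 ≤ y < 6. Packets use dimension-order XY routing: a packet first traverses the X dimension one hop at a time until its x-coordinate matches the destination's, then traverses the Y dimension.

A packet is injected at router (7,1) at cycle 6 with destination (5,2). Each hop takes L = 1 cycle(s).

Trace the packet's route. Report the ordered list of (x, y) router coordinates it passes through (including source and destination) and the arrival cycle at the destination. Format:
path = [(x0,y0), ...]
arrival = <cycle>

t=6: at (7,1)
t=7: at (6,1) after W
t=8: at (5,1) after W
t=9: at (5,2) after N

path = [(7,1), (6,1), (5,1), (5,2)]
arrival = 9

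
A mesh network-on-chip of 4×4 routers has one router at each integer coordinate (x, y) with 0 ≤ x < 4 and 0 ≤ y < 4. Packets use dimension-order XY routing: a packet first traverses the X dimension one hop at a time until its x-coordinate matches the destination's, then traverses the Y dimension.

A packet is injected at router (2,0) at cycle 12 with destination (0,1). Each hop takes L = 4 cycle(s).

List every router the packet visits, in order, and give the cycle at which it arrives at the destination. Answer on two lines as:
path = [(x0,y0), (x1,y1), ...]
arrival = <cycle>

src (2,0)  cyc=12
W→(1,0)  cyc=16
W→(0,0)  cyc=20
N→(0,1)  cyc=24

path = [(2,0), (1,0), (0,0), (0,1)]
arrival = 24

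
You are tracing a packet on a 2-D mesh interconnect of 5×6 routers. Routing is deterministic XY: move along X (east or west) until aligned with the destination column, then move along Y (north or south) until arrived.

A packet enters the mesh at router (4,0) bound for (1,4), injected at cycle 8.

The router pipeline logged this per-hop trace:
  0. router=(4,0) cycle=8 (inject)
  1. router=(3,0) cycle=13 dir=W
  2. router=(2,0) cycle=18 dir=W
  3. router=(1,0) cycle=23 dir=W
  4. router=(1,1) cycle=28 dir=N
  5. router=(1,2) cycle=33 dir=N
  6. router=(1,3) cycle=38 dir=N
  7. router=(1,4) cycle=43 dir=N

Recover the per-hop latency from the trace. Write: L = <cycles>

L = 5

cyc[1] − cyc[0] = 13 − 8 = 5.
Each hop adds L, hence L = 5.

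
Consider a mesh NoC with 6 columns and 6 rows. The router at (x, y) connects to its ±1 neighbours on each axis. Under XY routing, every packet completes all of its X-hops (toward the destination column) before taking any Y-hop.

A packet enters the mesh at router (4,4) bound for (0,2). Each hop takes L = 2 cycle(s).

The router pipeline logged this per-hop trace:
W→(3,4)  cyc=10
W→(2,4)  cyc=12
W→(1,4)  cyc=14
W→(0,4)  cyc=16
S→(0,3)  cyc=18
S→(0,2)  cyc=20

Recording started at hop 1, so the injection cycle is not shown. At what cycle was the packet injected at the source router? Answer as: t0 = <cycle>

At hop 1 the cycle is 10; in general cyc_k = t0 + kL.
t0 = cyc[1] − L = 10 − 2 = 8.

t0 = 8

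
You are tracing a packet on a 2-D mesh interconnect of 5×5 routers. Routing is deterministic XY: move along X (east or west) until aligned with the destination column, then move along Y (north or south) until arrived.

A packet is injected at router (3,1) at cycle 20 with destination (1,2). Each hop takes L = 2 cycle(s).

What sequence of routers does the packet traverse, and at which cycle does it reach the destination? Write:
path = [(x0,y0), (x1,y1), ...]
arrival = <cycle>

path = [(3,1), (2,1), (1,1), (1,2)]
arrival = 26

  0. router=(3,1) cycle=20 (inject)
  1. router=(2,1) cycle=22 dir=W
  2. router=(1,1) cycle=24 dir=W
  3. router=(1,2) cycle=26 dir=N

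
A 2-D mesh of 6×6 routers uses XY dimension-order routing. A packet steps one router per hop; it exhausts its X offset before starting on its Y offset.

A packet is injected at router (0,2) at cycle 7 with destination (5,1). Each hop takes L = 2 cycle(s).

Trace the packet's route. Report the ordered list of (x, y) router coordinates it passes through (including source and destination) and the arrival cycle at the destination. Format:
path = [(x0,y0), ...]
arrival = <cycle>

hop 0: (0,2) @ cyc 7
hop 1: (1,2) @ cyc 9  [E]
hop 2: (2,2) @ cyc 11  [E]
hop 3: (3,2) @ cyc 13  [E]
hop 4: (4,2) @ cyc 15  [E]
hop 5: (5,2) @ cyc 17  [E]
hop 6: (5,1) @ cyc 19  [S]

path = [(0,2), (1,2), (2,2), (3,2), (4,2), (5,2), (5,1)]
arrival = 19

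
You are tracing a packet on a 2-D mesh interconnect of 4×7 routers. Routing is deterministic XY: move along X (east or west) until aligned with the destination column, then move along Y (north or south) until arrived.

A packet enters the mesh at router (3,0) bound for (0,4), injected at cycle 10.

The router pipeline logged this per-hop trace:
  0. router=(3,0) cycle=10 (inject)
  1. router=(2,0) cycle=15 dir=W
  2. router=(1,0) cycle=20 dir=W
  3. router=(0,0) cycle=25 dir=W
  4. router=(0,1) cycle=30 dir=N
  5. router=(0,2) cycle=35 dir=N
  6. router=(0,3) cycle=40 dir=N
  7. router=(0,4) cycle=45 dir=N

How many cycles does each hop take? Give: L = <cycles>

cyc[1] − cyc[0] = 15 − 10 = 5.
Each hop adds L, hence L = 5.

L = 5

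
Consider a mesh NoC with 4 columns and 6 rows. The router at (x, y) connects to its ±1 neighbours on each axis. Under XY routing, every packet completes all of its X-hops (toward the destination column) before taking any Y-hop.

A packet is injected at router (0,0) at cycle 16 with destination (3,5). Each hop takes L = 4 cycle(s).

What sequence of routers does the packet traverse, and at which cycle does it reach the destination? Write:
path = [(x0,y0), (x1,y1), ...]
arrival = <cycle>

path = [(0,0), (1,0), (2,0), (3,0), (3,1), (3,2), (3,3), (3,4), (3,5)]
arrival = 48

[0] x=0 y=0 t=16
[1] x=1 y=0 t=20 →E
[2] x=2 y=0 t=24 →E
[3] x=3 y=0 t=28 →E
[4] x=3 y=1 t=32 →N
[5] x=3 y=2 t=36 →N
[6] x=3 y=3 t=40 →N
[7] x=3 y=4 t=44 →N
[8] x=3 y=5 t=48 →N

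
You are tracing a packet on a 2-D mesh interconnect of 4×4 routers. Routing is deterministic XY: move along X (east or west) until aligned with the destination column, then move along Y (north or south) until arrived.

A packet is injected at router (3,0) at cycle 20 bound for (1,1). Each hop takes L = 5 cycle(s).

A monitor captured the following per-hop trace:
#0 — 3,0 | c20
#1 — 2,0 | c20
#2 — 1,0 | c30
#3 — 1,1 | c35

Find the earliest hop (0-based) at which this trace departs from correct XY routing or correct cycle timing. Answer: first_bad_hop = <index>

first_bad_hop = 1

  1: Δx=-1 Δy=+0 Δt=0 [BAD: Δcyc=0≠L]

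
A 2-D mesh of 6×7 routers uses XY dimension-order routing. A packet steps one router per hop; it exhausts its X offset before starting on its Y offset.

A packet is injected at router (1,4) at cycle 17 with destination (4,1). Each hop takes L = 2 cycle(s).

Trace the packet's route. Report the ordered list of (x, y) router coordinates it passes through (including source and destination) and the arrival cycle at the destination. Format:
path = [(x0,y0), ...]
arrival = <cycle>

path = [(1,4), (2,4), (3,4), (4,4), (4,3), (4,2), (4,1)]
arrival = 29

  0. router=(1,4) cycle=17 (inject)
  1. router=(2,4) cycle=19 dir=E
  2. router=(3,4) cycle=21 dir=E
  3. router=(4,4) cycle=23 dir=E
  4. router=(4,3) cycle=25 dir=S
  5. router=(4,2) cycle=27 dir=S
  6. router=(4,1) cycle=29 dir=S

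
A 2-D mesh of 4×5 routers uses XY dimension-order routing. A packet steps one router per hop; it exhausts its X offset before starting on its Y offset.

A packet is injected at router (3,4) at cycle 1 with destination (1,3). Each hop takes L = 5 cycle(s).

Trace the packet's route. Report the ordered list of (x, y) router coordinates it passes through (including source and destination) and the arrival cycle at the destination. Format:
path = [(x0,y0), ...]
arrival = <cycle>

path = [(3,4), (2,4), (1,4), (1,3)]
arrival = 16

src (3,4)  cyc=1
W→(2,4)  cyc=6
W→(1,4)  cyc=11
S→(1,3)  cyc=16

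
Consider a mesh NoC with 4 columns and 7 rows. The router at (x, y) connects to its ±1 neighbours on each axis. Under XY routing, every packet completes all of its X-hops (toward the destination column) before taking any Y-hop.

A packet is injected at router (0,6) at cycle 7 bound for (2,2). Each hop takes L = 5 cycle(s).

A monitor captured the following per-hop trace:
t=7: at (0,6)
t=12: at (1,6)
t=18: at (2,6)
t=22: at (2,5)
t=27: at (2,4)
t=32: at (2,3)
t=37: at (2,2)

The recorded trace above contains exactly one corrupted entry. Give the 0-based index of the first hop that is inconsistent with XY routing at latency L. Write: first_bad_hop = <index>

[1] (+1,+0) / 5c ⇒ ok
[2] (+1,+0) / 6c ⇒ BAD: Δcyc=6≠L

first_bad_hop = 2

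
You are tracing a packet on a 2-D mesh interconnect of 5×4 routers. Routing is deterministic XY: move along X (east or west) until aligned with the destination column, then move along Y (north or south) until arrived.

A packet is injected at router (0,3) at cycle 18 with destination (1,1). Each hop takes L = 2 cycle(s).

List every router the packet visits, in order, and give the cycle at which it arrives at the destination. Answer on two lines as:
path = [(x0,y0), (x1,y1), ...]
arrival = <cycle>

  0. router=(0,3) cycle=18 (inject)
  1. router=(1,3) cycle=20 dir=E
  2. router=(1,2) cycle=22 dir=S
  3. router=(1,1) cycle=24 dir=S

path = [(0,3), (1,3), (1,2), (1,1)]
arrival = 24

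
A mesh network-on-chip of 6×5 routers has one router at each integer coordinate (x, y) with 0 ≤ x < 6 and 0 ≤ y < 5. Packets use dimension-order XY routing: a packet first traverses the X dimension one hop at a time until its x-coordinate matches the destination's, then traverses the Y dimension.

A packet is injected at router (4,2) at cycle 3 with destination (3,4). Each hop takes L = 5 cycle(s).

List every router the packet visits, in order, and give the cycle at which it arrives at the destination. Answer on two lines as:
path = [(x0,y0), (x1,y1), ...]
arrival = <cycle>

path = [(4,2), (3,2), (3,3), (3,4)]
arrival = 18

[0] x=4 y=2 t=3
[1] x=3 y=2 t=8 →W
[2] x=3 y=3 t=13 →N
[3] x=3 y=4 t=18 →N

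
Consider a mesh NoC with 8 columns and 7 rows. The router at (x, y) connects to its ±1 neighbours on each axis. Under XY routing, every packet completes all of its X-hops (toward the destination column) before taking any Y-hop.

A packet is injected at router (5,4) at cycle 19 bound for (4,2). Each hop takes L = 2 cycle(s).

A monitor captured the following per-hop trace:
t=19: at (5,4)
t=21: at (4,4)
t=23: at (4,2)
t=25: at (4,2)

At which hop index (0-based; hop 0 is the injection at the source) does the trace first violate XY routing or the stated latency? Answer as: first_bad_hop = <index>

first_bad_hop = 2

  1: Δx=-1 Δy=+0 Δt=2 [ok]
  2: Δx=+0 Δy=-2 Δt=2 [BAD: non-unit step]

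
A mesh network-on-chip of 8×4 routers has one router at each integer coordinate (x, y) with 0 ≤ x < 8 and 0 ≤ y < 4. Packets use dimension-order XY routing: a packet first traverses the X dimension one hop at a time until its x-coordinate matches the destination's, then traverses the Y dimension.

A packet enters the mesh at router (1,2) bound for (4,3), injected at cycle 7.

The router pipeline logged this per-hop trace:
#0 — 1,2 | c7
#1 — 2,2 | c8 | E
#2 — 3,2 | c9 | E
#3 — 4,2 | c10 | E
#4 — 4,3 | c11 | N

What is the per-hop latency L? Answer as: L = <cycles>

Between hops 0 and 1 the cycle counter advances 8 − 7 = 1.
Each hop adds L, hence L = 1.

L = 1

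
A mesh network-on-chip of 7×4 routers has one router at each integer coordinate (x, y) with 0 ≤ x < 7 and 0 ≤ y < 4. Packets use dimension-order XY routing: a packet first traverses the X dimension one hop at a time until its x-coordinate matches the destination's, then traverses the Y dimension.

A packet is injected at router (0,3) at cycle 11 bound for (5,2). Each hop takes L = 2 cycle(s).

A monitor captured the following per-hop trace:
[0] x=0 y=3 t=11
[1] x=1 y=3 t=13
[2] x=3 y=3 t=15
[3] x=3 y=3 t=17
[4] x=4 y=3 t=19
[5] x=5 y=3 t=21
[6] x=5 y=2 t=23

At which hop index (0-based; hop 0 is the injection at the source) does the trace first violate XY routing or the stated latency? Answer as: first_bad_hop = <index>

first_bad_hop = 2

check 1→ d=(1,0) cyc+2: ok
check 2→ d=(2,0) cyc+2: BAD: non-unit step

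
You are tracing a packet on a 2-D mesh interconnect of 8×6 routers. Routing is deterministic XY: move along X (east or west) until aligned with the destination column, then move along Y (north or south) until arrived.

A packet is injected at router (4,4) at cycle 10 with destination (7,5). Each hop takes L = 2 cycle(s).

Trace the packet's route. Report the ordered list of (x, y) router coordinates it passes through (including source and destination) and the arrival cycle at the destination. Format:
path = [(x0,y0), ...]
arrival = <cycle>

path = [(4,4), (5,4), (6,4), (7,4), (7,5)]
arrival = 18

src (4,4)  cyc=10
E→(5,4)  cyc=12
E→(6,4)  cyc=14
E→(7,4)  cyc=16
N→(7,5)  cyc=18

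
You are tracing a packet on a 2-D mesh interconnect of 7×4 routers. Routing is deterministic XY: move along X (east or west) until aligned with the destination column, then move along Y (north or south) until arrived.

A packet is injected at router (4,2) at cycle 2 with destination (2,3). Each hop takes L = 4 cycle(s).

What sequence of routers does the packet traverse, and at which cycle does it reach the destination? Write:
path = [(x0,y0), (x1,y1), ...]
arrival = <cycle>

src (4,2)  cyc=2
W→(3,2)  cyc=6
W→(2,2)  cyc=10
N→(2,3)  cyc=14

path = [(4,2), (3,2), (2,2), (2,3)]
arrival = 14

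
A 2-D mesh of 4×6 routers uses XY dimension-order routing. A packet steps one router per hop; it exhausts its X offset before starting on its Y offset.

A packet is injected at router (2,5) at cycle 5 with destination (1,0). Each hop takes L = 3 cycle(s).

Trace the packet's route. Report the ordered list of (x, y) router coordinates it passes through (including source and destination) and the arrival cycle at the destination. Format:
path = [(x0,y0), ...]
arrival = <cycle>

path = [(2,5), (1,5), (1,4), (1,3), (1,2), (1,1), (1,0)]
arrival = 23

  0. router=(2,5) cycle=5 (inject)
  1. router=(1,5) cycle=8 dir=W
  2. router=(1,4) cycle=11 dir=S
  3. router=(1,3) cycle=14 dir=S
  4. router=(1,2) cycle=17 dir=S
  5. router=(1,1) cycle=20 dir=S
  6. router=(1,0) cycle=23 dir=S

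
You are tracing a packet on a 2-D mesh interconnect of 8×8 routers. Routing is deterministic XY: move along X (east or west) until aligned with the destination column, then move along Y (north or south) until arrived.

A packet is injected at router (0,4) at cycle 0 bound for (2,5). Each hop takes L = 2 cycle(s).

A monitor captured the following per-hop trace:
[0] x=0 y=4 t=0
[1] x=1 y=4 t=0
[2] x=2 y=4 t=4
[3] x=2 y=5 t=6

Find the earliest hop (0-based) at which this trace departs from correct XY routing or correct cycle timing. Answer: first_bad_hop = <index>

first_bad_hop = 1

  1: Δx=+1 Δy=+0 Δt=0 [BAD: Δcyc=0≠L]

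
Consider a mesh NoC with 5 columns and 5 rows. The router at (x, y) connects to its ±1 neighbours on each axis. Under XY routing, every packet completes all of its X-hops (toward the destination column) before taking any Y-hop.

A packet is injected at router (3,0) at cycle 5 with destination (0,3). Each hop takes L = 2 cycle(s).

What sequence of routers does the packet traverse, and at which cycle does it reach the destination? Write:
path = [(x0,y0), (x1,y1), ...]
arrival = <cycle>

t=5: at (3,0)
t=7: at (2,0) after W
t=9: at (1,0) after W
t=11: at (0,0) after W
t=13: at (0,1) after N
t=15: at (0,2) after N
t=17: at (0,3) after N

path = [(3,0), (2,0), (1,0), (0,0), (0,1), (0,2), (0,3)]
arrival = 17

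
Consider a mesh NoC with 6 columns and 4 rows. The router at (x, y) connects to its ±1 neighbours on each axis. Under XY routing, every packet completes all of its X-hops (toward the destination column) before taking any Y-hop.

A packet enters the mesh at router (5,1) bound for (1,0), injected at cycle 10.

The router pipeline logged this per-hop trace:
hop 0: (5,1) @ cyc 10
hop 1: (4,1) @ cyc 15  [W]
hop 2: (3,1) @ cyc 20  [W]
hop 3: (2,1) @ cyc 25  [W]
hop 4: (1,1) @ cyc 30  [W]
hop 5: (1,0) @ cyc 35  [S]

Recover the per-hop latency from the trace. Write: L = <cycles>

L = 5

Between hops 0 and 1 the cycle counter advances 15 − 10 = 5.
Per-hop latency L = Δcyc = 5.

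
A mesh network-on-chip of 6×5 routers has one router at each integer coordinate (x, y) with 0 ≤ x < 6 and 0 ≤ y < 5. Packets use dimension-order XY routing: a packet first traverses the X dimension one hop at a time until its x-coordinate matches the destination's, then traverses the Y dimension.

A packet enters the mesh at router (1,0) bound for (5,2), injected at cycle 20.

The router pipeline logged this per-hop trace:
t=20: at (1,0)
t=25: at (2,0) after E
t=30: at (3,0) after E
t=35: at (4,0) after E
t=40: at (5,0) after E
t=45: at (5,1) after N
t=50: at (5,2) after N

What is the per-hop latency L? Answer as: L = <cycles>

From hop 0 (20) to hop 1 (25): +5 cycles.
That increment is L by definition: L = 5.

L = 5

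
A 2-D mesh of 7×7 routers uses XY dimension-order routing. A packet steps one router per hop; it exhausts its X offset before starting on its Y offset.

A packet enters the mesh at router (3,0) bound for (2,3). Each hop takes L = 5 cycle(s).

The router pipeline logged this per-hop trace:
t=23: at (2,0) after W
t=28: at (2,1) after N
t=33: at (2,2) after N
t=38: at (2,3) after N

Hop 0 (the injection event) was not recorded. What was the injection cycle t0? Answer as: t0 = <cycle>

t0 = 18

At hop 1 the cycle is 23; in general cyc_k = t0 + kL.
So t0 = 23 − 1·5 = 18.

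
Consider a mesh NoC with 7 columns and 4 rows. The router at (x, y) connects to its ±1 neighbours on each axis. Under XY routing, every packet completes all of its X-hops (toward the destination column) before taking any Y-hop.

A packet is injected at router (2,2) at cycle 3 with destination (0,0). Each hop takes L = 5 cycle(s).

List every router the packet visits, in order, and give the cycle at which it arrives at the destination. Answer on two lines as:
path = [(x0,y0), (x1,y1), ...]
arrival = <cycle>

hop 0: (2,2) @ cyc 3
hop 1: (1,2) @ cyc 8  [W]
hop 2: (0,2) @ cyc 13  [W]
hop 3: (0,1) @ cyc 18  [S]
hop 4: (0,0) @ cyc 23  [S]

path = [(2,2), (1,2), (0,2), (0,1), (0,0)]
arrival = 23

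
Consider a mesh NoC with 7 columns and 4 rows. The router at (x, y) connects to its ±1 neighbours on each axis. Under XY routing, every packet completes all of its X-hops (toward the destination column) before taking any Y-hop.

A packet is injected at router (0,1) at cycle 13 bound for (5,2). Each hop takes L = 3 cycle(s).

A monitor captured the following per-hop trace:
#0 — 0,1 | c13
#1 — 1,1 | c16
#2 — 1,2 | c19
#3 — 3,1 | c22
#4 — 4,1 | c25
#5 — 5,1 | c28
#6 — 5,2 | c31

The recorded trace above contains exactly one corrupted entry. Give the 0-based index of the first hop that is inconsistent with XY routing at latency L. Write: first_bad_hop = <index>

first_bad_hop = 2

[1] (+1,+0) / 3c ⇒ ok
[2] (+0,+1) / 3c ⇒ BAD: Y-move but x=1≠5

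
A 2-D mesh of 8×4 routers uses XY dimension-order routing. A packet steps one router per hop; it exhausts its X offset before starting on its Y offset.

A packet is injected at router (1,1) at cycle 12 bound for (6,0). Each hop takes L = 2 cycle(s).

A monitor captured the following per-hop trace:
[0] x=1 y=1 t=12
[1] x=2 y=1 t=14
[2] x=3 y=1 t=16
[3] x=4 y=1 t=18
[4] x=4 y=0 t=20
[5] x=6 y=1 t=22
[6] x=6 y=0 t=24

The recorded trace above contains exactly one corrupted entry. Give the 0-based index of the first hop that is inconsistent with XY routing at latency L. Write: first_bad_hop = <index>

first_bad_hop = 4

hop 1: step (+1,+0), +2 cyc — ok
hop 2: step (+1,+0), +2 cyc — ok
hop 3: step (+1,+0), +2 cyc — ok
hop 4: step (+0,-1), +2 cyc — BAD: Y-move but x=4≠6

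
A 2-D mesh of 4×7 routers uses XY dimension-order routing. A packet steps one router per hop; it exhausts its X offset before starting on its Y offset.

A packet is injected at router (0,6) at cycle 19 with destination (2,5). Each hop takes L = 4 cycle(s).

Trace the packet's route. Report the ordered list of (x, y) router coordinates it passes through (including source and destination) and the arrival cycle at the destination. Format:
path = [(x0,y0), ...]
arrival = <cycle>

[0] x=0 y=6 t=19
[1] x=1 y=6 t=23 →E
[2] x=2 y=6 t=27 →E
[3] x=2 y=5 t=31 →S

path = [(0,6), (1,6), (2,6), (2,5)]
arrival = 31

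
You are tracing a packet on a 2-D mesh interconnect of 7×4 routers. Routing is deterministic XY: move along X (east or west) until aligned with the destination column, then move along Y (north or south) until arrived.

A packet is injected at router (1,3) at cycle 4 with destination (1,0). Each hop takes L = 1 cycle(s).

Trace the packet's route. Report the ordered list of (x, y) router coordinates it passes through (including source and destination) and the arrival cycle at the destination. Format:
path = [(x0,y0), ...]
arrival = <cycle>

#0 — 1,3 | c4
#1 — 1,2 | c5 | S
#2 — 1,1 | c6 | S
#3 — 1,0 | c7 | S

path = [(1,3), (1,2), (1,1), (1,0)]
arrival = 7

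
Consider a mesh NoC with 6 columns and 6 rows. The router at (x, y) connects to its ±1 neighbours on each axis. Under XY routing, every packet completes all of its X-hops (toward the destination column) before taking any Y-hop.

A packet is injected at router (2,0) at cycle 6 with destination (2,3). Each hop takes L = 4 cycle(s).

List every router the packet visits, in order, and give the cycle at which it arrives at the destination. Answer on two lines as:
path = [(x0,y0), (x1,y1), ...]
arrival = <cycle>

src (2,0)  cyc=6
N→(2,1)  cyc=10
N→(2,2)  cyc=14
N→(2,3)  cyc=18

path = [(2,0), (2,1), (2,2), (2,3)]
arrival = 18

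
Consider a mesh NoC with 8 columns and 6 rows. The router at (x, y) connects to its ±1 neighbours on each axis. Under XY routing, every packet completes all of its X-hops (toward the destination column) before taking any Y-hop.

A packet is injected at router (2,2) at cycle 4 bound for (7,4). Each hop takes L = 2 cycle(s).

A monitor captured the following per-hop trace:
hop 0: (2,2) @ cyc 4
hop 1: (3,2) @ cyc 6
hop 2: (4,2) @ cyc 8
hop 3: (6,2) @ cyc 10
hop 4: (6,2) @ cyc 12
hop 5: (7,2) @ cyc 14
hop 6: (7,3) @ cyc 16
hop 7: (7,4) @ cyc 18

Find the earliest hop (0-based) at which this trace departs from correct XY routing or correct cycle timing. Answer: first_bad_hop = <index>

first_bad_hop = 3

[1] (+1,+0) / 2c ⇒ ok
[2] (+1,+0) / 2c ⇒ ok
[3] (+2,+0) / 2c ⇒ BAD: non-unit step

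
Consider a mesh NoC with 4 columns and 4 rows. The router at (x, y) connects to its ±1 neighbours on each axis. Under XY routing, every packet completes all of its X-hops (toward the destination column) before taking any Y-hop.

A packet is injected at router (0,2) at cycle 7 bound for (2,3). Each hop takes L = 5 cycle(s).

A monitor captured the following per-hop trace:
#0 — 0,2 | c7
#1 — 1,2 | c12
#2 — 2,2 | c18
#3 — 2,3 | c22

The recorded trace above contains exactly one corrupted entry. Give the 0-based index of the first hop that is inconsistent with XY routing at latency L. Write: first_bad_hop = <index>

check 1→ d=(1,0) cyc+5: ok
check 2→ d=(1,0) cyc+6: BAD: Δcyc=6≠L

first_bad_hop = 2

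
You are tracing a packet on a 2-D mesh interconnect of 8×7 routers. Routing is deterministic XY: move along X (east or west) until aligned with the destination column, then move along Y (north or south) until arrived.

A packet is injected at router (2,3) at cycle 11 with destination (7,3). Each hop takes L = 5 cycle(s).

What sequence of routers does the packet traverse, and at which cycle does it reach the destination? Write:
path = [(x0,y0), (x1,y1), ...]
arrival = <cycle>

path = [(2,3), (3,3), (4,3), (5,3), (6,3), (7,3)]
arrival = 36

#0 — 2,3 | c11
#1 — 3,3 | c16 | E
#2 — 4,3 | c21 | E
#3 — 5,3 | c26 | E
#4 — 6,3 | c31 | E
#5 — 7,3 | c36 | E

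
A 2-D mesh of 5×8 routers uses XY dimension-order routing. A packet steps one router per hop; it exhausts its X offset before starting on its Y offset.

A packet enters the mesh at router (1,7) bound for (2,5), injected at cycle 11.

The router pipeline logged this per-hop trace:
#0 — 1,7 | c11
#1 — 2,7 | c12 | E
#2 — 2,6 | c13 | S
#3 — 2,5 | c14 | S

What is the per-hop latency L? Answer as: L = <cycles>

cyc[1] − cyc[0] = 12 − 11 = 1.
Each hop adds L, hence L = 1.

L = 1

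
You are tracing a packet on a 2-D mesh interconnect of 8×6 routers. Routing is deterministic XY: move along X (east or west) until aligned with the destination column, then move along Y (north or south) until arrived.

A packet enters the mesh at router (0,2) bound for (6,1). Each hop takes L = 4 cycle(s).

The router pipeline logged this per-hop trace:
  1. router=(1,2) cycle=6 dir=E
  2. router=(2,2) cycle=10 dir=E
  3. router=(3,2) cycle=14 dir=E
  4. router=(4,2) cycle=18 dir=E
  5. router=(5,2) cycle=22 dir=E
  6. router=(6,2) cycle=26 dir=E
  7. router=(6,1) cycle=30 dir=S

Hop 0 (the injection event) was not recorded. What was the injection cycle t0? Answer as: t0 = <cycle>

t0 = 2

The first recorded entry is hop 1 at cycle 6.
Subtract one hop: t0 = 6 − 4 = 2.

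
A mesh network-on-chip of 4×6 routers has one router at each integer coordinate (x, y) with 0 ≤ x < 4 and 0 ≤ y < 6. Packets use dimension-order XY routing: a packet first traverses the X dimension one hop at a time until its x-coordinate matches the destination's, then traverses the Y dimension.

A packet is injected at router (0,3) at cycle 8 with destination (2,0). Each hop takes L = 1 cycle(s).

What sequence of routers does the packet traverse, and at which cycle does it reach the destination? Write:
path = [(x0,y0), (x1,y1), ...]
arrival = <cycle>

path = [(0,3), (1,3), (2,3), (2,2), (2,1), (2,0)]
arrival = 13

[0] x=0 y=3 t=8
[1] x=1 y=3 t=9 →E
[2] x=2 y=3 t=10 →E
[3] x=2 y=2 t=11 →S
[4] x=2 y=1 t=12 →S
[5] x=2 y=0 t=13 →S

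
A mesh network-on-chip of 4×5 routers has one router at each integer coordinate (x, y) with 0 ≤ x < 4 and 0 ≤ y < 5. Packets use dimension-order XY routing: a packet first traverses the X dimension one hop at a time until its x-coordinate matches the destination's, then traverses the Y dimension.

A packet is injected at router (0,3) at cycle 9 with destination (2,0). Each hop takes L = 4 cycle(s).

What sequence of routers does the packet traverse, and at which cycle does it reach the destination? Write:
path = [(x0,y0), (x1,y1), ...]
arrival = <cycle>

path = [(0,3), (1,3), (2,3), (2,2), (2,1), (2,0)]
arrival = 29

[0] x=0 y=3 t=9
[1] x=1 y=3 t=13 →E
[2] x=2 y=3 t=17 →E
[3] x=2 y=2 t=21 →S
[4] x=2 y=1 t=25 →S
[5] x=2 y=0 t=29 →S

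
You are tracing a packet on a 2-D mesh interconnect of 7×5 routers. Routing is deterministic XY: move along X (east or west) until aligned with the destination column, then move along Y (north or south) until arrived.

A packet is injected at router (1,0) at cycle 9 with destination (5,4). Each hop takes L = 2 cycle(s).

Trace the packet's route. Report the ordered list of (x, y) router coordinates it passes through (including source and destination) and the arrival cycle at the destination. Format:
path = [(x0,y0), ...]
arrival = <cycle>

path = [(1,0), (2,0), (3,0), (4,0), (5,0), (5,1), (5,2), (5,3), (5,4)]
arrival = 25

t=9: at (1,0)
t=11: at (2,0) after E
t=13: at (3,0) after E
t=15: at (4,0) after E
t=17: at (5,0) after E
t=19: at (5,1) after N
t=21: at (5,2) after N
t=23: at (5,3) after N
t=25: at (5,4) after N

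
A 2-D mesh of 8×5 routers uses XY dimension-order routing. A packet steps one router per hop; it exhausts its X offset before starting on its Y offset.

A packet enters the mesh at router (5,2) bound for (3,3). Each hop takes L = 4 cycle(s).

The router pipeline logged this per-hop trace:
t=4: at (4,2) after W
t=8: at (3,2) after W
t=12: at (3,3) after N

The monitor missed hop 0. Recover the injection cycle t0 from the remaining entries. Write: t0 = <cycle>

t0 = 0

cyc[1] = 4 and cyc[k] = t0 + k·L for every k.
Subtract one hop: t0 = 4 − 4 = 0.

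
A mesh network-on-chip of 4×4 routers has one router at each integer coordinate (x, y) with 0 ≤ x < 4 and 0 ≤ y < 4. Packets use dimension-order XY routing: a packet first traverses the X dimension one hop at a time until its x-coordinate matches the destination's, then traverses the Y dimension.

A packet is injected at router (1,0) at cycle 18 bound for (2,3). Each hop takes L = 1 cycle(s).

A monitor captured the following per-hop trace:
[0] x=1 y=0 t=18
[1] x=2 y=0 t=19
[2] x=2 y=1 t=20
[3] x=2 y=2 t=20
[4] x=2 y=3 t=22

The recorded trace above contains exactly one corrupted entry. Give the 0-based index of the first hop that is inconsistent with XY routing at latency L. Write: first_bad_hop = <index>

first_bad_hop = 3

hop 1: step (+1,+0), +1 cyc — ok
hop 2: step (+0,+1), +1 cyc — ok
hop 3: step (+0,+1), +0 cyc — BAD: Δcyc=0≠L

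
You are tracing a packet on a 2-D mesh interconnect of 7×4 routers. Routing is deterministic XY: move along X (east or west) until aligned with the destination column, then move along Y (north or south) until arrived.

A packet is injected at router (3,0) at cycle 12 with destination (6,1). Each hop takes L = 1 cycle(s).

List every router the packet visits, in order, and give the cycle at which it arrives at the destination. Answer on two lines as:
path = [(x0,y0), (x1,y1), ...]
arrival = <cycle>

  0. router=(3,0) cycle=12 (inject)
  1. router=(4,0) cycle=13 dir=E
  2. router=(5,0) cycle=14 dir=E
  3. router=(6,0) cycle=15 dir=E
  4. router=(6,1) cycle=16 dir=N

path = [(3,0), (4,0), (5,0), (6,0), (6,1)]
arrival = 16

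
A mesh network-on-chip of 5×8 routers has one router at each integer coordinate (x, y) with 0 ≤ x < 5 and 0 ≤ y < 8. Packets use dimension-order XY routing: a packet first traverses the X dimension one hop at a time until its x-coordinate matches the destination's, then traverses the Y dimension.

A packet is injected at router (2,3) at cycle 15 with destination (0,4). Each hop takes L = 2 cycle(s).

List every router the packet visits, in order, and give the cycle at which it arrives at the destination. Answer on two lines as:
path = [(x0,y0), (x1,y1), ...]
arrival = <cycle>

path = [(2,3), (1,3), (0,3), (0,4)]
arrival = 21

hop 0: (2,3) @ cyc 15
hop 1: (1,3) @ cyc 17  [W]
hop 2: (0,3) @ cyc 19  [W]
hop 3: (0,4) @ cyc 21  [N]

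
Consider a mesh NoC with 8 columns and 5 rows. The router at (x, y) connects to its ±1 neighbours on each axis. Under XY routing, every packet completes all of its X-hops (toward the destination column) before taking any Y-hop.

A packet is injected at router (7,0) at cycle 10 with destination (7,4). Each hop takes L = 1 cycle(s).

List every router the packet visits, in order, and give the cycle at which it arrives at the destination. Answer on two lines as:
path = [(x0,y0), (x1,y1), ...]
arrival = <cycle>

path = [(7,0), (7,1), (7,2), (7,3), (7,4)]
arrival = 14

t=10: at (7,0)
t=11: at (7,1) after N
t=12: at (7,2) after N
t=13: at (7,3) after N
t=14: at (7,4) after N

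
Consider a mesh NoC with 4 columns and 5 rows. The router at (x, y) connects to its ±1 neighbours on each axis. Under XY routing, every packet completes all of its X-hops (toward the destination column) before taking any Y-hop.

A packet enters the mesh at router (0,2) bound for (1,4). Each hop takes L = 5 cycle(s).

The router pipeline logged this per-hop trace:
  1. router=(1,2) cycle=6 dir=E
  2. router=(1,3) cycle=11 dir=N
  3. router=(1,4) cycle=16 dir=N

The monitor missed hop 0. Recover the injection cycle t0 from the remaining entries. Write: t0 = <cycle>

t0 = 1

Hop 1 reached at cycle 6; hop k is at t0 + k·L.
Subtract one hop: t0 = 6 − 5 = 1.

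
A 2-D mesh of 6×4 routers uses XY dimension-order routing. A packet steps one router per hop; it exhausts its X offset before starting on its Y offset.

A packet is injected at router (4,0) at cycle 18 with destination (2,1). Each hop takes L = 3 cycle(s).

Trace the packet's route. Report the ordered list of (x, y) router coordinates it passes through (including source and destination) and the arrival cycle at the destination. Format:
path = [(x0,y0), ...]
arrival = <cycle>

path = [(4,0), (3,0), (2,0), (2,1)]
arrival = 27

[0] x=4 y=0 t=18
[1] x=3 y=0 t=21 →W
[2] x=2 y=0 t=24 →W
[3] x=2 y=1 t=27 →N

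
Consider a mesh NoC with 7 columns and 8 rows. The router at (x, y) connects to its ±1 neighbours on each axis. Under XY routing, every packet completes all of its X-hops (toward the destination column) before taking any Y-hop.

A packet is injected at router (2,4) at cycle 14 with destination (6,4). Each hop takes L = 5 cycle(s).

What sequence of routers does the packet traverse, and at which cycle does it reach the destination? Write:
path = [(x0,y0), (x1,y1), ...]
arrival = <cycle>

path = [(2,4), (3,4), (4,4), (5,4), (6,4)]
arrival = 34

#0 — 2,4 | c14
#1 — 3,4 | c19 | E
#2 — 4,4 | c24 | E
#3 — 5,4 | c29 | E
#4 — 6,4 | c34 | E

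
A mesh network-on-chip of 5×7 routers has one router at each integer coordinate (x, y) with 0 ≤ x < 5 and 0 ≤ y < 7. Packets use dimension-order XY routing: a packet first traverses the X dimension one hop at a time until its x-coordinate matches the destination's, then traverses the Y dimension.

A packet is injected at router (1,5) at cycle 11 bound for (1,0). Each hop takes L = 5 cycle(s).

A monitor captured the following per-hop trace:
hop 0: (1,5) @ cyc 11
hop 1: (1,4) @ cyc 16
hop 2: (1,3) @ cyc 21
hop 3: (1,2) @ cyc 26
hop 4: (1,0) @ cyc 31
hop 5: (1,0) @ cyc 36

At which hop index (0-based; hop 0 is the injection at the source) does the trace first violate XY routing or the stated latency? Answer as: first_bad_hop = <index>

check 1→ d=(0,-1) cyc+5: ok
check 2→ d=(0,-1) cyc+5: ok
check 3→ d=(0,-1) cyc+5: ok
check 4→ d=(0,-2) cyc+5: BAD: non-unit step

first_bad_hop = 4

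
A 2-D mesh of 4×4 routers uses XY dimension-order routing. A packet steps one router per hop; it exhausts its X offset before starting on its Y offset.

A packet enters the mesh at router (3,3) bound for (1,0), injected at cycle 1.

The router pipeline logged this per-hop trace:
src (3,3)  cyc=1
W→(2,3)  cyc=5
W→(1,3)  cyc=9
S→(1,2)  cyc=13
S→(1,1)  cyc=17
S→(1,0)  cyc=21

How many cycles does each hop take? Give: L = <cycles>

L = 4

cyc[1] − cyc[0] = 5 − 1 = 4.
Per-hop latency L = Δcyc = 4.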